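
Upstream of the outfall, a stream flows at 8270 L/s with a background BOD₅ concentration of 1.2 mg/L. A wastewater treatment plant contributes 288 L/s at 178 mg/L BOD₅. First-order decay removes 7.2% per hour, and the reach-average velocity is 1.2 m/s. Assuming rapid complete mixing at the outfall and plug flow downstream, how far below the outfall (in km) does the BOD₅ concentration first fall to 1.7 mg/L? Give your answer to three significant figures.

After mixing, C = (8270·1.200 + 288.0·178.0) / 8558 = 61190/8558 = 7.150 mg/L.
7.2%/h lost → k = −ln(1 − 0.072) = 0.07472 h⁻¹.
Set 7.150·exp(−k·t) = 1.7 → t = ln(7.150/1.7)/k = 69200 s = 19.22 h.
Distance = v·t = 1.2·69200 = 83050 m = 83.05 km.

83.0 km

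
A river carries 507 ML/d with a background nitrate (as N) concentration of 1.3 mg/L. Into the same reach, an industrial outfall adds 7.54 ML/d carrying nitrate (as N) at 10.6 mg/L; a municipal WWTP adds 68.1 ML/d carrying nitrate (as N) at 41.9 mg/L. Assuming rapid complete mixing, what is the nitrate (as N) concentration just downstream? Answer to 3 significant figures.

Mass balance: C = (507.0·1.300 + 7.540·10.60 + 68.10·41.90) / 582.6 = 3592/582.6 = 6.166 mg/L.

6.17 mg/L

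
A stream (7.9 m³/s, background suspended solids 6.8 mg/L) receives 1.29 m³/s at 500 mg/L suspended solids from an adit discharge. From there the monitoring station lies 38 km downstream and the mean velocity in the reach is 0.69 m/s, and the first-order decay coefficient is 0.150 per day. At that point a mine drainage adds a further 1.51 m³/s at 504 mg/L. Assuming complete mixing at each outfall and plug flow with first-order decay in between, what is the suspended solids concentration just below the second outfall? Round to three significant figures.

130 mg/L

Flow-weighted average: C = (7.900·6.800 + 1.290·500.0) / 9.190 = 698.7/9.190 = 76.03 mg/L; combined flow 9.190 m³/s.
Travel time t = 38·1000 / 0.69 = 55070 s = 15.30 h.
After decay, C = 76.03 × e^(−kt) = 76.03 × 0.9088 = 69.10 mg/L.
At the second outfall, C = (9.190·69.10 + 1.510·504.0) / (9.190 + 1.510) = 130.5 mg/L.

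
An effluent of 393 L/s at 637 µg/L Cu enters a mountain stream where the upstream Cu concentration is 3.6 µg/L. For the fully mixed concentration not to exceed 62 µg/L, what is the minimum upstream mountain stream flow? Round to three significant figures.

Set C_mix = 62: (Q·3.600 + 393.0·637.0) / (Q + 393.0) = 62
→ Q = 393.0·(637.0 − 62)/(62 − 3.600) = 3869 L/s.

3870 L/s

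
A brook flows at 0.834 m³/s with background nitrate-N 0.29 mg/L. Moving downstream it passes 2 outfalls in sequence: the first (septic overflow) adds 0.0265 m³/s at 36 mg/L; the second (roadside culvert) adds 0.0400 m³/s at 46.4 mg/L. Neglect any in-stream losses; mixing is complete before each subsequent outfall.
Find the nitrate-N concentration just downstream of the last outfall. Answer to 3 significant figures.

Outfall 1: combined Q = 0.8605 m³/s; C = (0.8340·0.2900 + 0.02650·36.00)/0.8605 = 1.390 mg/L.
Outfall 2: combined Q = 0.9005 m³/s; C = (0.8605·1.390 + 0.04000·46.40)/0.9005 = 3.389 mg/L.

3.39 mg/L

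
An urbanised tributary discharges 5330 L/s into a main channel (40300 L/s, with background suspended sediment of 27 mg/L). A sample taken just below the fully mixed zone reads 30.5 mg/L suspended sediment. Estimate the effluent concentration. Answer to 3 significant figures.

Mass balance: 40300·27.00 + 5330·Cₑ = 45630·30.50
→ Cₑ = (45630·30.50 − 40300·27.00) / 5330 = 56.96 mg/L.

57.0 mg/L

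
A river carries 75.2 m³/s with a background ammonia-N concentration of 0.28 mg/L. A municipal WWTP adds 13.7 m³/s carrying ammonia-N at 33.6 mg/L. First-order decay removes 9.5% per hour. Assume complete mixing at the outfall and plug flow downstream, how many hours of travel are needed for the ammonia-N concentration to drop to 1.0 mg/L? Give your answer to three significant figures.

After mixing, C = (75.20·0.2800 + 13.70·33.60) / 88.90 = 481.4/88.90 = 5.415 mg/L.
9.5%/h lost → k = −ln(1 − 0.095) = 0.09982 h⁻¹.
5.415·exp(−k·t) = 1.0 → t = ln(5.415/1.0)/k = 60920 s = 16.92 h.

16.9 h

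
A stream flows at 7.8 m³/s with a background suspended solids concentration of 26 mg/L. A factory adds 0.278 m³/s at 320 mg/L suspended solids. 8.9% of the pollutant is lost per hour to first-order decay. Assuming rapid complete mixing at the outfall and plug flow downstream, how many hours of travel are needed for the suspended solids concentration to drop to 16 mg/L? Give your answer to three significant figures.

Mass balance: C = (7.800·26.00 + 0.2780·320.0) / 8.078 = 291.8/8.078 = 36.12 mg/L.
8.9%/h lost → k = −ln(1 − 0.089) = 0.09321 h⁻¹.
36.12·exp(−k·t) = 16 → t = ln(36.12/16)/k = 31450 s = 8.735 h.

8.73 h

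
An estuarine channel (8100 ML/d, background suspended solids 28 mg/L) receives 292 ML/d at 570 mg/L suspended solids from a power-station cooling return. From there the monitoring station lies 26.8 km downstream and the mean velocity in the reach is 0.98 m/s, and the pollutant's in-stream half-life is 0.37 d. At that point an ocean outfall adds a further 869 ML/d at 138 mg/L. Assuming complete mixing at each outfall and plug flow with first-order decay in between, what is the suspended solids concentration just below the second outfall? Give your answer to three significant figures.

Mixed concentration C = ΣQC/ΣQ = (8100·28.00 + 292.0·570.0) / 8392 = 393200/8392 = 46.86 mg/L; combined flow 8392 ML/d.
Travel time t = 26.8·1000 / 0.98 = 27350 s = 7.596 h.
Half-life 0.37 d → k = ln 2 / 0.37 = 1.873 d⁻¹.
Decay over the reach: 46.86·exp(−kt) = 46.86·0.5527 = 25.90 mg/L.
Second outfall: C = (8392·25.90 + 869.0·138.0)/9261 = 36.42 mg/L.

36.4 mg/L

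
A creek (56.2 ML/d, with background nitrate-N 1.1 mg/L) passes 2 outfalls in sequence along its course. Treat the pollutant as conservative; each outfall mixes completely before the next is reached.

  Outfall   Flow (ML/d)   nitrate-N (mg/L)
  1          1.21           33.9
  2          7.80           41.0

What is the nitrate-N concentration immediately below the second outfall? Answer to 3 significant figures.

6.48 mg/L

Below outfall 1: Q → 57.41 ML/d, C = (56.20·1.100 + 1.210·33.90)/57.41 = 1.791 mg/L.
Below outfall 2: Q → 65.21 ML/d, C = (57.41·1.791 + 7.800·41.00)/65.21 = 6.481 mg/L.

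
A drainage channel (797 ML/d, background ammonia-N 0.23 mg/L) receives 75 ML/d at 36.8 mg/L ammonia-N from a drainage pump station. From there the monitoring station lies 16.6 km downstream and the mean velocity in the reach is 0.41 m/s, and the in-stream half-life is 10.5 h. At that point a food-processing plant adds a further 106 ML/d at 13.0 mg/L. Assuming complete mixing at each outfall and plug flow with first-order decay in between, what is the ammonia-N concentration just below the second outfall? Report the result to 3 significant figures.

After mixing, C = (797.0·0.2300 + 75.00·36.80) / 872.0 = 2943/872.0 = 3.375 mg/L; combined flow 872.0 ML/d.
Travel time t = 16.6·1000 / 0.41 = 40490 s = 11.25 h.
Half-life 10.5 h → k = ln 2 / 10.5 = 0.06601 h⁻¹ = 1.584 d⁻¹.
Applying C = C₀e^(−kt): 3.375 × 0.4760 = 1.607 mg/L.
Second outfall: C = (872.0·1.607 + 106.0·13.00)/978.0 = 2.841 mg/L.

2.84 mg/L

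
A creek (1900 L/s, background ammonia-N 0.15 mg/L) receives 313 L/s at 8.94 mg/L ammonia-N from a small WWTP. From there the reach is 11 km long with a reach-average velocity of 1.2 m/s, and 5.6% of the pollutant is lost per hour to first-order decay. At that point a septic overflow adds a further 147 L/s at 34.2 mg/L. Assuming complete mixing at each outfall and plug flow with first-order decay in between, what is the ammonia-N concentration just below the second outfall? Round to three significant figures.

Mixed concentration C = ΣQC/ΣQ = (1900·0.1500 + 313.0·8.940) / 2213 = 3083/2213 = 1.393 mg/L; combined flow 2213 L/s.
Travel time t = 11·1000 / 1.2 = 9167 s = 2.546 h.
5.6%/h lost → k = −ln(1 − 0.056) = 0.05763 h⁻¹.
After decay, C = 1.393 × e^(−kt) = 1.393 × 0.8635 = 1.203 mg/L.
Second outfall: C = (2213·1.203 + 147.0·34.20)/2360 = 3.258 mg/L.

3.26 mg/L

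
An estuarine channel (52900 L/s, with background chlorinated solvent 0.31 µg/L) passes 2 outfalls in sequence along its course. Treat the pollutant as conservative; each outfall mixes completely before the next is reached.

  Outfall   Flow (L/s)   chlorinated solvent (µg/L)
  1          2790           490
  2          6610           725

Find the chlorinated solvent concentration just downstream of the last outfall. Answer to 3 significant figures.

Below outfall 1: Q → 55690 L/s, C = (52900·0.3100 + 2790·490.0)/55690 = 24.84 µg/L.
Below outfall 2: Q → 62300 L/s, C = (55690·24.84 + 6610·725.0)/62300 = 99.13 µg/L.

99.1 µg/L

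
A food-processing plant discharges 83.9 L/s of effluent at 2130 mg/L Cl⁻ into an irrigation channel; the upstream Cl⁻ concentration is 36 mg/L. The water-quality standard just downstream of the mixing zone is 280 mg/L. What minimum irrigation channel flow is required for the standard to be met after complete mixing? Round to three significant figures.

Set C_mix = 280: (Q·36.00 + 83.90·2130) / (Q + 83.90) = 280
→ Q = 83.90·(2130 − 280)/(280 − 36.00) = 636.1 L/s.

636 L/s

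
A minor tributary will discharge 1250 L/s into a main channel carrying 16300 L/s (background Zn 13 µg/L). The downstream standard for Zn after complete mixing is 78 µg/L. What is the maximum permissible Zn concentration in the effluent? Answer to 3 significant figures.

At the limit, (Qr·Cr + Qe·Cₑ)/(Qr + Qe) = 78:
Cₑ = (17550·78 − 16300·13.00) / 1250 = 925.6 µg/L.

926 µg/L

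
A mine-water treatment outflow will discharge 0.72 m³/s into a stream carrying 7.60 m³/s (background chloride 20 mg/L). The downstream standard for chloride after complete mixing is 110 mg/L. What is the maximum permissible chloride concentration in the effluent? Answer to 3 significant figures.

At the limit, (Qr·Cr + Qe·Cₑ)/(Qr + Qe) = 110:
Cₑ = (8.320·110 − 7.600·20.00) / 0.7200 = 1060 mg/L.

1060 mg/L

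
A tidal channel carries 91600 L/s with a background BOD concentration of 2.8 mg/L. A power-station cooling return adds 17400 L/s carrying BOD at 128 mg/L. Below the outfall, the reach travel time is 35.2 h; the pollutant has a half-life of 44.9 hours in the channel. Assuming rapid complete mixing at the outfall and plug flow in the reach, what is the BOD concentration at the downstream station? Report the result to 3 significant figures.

Flow-weighted average: C = (91600·2.800 + 17400·128.0) / 109000 = 2484000/109000 = 22.79 mg/L.
Half-life 44.9 h → k = ln 2 / 44.9 = 0.01544 h⁻¹ = 0.3705 d⁻¹.
Applying C = C₀e^(−kt): 22.79 × 0.5808 = 13.23 mg/L.

13.2 mg/L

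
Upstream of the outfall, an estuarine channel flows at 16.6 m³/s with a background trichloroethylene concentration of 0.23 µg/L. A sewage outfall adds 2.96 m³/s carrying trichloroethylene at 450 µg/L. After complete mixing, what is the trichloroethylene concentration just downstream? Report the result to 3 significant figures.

68.3 µg/L

Mass balance: C = (16.60·0.2300 + 2.960·450.0) / 19.56 = 1336/19.56 = 68.29 µg/L.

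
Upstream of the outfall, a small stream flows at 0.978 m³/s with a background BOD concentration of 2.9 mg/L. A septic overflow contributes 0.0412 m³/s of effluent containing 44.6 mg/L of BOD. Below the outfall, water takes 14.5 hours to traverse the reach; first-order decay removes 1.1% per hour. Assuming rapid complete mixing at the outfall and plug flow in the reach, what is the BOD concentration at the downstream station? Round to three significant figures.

3.91 mg/L

Conservation of mass: C = (0.9780·2.900 + 0.04120·44.60) / 1.019 = 4.674/1.019 = 4.586 mg/L.
1.1%/h lost → k = −ln(1 − 0.011) = 0.01106 h⁻¹.
First-order decay: C = 4.586·exp(−k·t) = 4.586·0.8518 = 3.906 mg/L.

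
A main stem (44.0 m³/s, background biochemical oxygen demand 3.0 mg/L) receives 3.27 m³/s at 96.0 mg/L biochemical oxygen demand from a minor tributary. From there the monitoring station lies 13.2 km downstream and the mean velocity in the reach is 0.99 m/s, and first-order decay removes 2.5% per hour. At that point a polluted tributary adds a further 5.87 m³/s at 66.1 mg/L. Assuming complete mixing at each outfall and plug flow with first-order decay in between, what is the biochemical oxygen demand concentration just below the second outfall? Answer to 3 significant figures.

Mass balance: C = (44.00·3.000 + 3.270·96.00) / 47.27 = 445.9/47.27 = 9.433 mg/L; combined flow 47.27 m³/s.
Travel time t = 13.2·1000 / 0.99 = 13330 s = 3.704 h.
2.5%/h lost → k = −ln(1 − 0.025) = 0.02532 h⁻¹.
Applying C = C₀e^(−kt): 9.433 × 0.9105 = 8.589 mg/L.
At the second outfall, C = (47.27·8.589 + 5.870·66.10) / (47.27 + 5.870) = 14.94 mg/L.

14.9 mg/L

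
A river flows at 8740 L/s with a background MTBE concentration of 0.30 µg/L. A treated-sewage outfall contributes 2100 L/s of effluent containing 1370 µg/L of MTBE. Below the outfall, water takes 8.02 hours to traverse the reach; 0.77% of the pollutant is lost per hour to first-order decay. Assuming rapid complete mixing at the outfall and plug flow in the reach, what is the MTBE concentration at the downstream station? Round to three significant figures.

After mixing, C = (8740·0.3000 + 2100·1370) / 10840 = 2880000/10840 = 265.6 µg/L.
0.77%/h lost → k = −ln(1 − 0.0077) = 0.007730 h⁻¹.
Applying C = C₀e^(−kt): 265.6 × 0.9399 = 249.7 µg/L.

250 µg/L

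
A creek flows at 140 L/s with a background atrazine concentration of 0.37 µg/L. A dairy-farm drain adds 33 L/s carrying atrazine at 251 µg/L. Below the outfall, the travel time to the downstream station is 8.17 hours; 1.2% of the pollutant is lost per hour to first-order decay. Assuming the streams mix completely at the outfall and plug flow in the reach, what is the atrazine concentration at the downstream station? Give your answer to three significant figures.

Conservation of mass: C = (140.0·0.3700 + 33.00·251.0) / 173.0 = 8335/173.0 = 48.18 µg/L.
1.2%/h lost → k = −ln(1 − 0.012) = 0.01207 h⁻¹.
First-order decay: C = 48.18·exp(−k·t) = 48.18·0.9061 = 43.65 µg/L.

43.7 µg/L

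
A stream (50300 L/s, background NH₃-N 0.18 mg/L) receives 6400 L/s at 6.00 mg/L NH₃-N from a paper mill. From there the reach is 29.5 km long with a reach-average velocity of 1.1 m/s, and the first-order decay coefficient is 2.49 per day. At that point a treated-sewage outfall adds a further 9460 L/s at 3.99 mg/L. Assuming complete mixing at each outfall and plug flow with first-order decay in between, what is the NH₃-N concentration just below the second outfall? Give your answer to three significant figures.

Mass balance: C = (50300·0.1800 + 6400·6.000) / 56700 = 47450/56700 = 0.8369 mg/L; combined flow 56700 L/s.
Travel time t = 29.5·1000 / 1.1 = 26820 s = 7.449 h.
Decay over the reach: 0.8369·exp(−kt) = 0.8369·0.4617 = 0.3864 mg/L.
Second outfall: C = (56700·0.3864 + 9460·3.990)/66160 = 0.9017 mg/L.

0.902 mg/L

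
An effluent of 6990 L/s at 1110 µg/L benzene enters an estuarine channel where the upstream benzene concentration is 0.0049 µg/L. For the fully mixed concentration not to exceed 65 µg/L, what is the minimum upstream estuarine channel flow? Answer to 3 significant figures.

Set C_mix = 65: (Q·0.004900 + 6990·1110) / (Q + 6990) = 65
→ Q = 6990·(1110 − 65)/(65 − 0.004900) = 112400 L/s.

112000 L/s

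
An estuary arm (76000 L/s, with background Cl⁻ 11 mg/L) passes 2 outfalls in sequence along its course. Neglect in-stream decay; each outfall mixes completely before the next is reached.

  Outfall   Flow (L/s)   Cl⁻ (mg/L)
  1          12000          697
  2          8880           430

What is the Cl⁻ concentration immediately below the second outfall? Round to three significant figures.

Below outfall 1: Q → 88000 L/s, C = (76000·11.00 + 12000·697.0)/88000 = 104.5 mg/L.
Below outfall 2: Q → 96880 L/s, C = (88000·104.5 + 8880·430.0)/96880 = 134.4 mg/L.

134 mg/L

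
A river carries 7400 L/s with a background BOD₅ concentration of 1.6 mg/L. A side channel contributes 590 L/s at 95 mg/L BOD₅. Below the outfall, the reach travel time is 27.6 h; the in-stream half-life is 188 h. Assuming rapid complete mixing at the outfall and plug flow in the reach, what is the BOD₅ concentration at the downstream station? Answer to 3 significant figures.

7.67 mg/L

Flow-weighted average: C = (7400·1.600 + 590.0·95.00) / 7990 = 67890/7990 = 8.497 mg/L.
Half-life 188 h → k = ln 2 / 188 = 0.003687 h⁻¹ = 0.08849 d⁻¹.
Applying C = C₀e^(−kt): 8.497 × 0.9032 = 7.675 mg/L.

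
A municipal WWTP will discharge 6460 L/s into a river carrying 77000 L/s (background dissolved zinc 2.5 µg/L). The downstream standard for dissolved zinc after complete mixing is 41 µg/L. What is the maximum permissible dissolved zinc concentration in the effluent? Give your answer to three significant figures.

500 µg/L

At the limit, (Qr·Cr + Qe·Cₑ)/(Qr + Qe) = 41:
Cₑ = (83460·41 − 77000·2.500) / 6460 = 499.9 µg/L.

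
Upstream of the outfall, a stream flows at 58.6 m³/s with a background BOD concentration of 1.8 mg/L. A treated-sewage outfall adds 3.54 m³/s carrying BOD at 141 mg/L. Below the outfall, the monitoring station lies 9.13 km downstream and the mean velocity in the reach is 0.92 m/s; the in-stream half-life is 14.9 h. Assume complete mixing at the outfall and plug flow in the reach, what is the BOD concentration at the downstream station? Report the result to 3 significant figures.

8.56 mg/L

Mixed concentration C = ΣQC/ΣQ = (58.60·1.800 + 3.540·141.0) / 62.14 = 604.6/62.14 = 9.730 mg/L.
Travel time t = 9.13·1000 / 0.92 = 9924 s = 2.757 h.
Half-life 14.9 h → k = ln 2 / 14.9 = 0.04652 h⁻¹ = 1.116 d⁻¹.
After decay, C = 9.730 × e^(−kt) = 9.730 × 0.8796 = 8.559 mg/L.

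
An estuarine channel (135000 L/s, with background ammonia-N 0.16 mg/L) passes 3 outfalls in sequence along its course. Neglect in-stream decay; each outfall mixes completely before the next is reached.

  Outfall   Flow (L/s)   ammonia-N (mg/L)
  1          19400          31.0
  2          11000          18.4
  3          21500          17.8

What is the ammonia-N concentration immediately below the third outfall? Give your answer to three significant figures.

Below outfall 1: Q → 154400 L/s, C = (135000·0.1600 + 19400·31.00)/154400 = 4.035 mg/L.
Below outfall 2: Q → 165400 L/s, C = (154400·4.035 + 11000·18.40)/165400 = 4.990 mg/L.
Below outfall 3: Q → 186900 L/s, C = (165400·4.990 + 21500·17.80)/186900 = 6.464 mg/L.

6.46 mg/L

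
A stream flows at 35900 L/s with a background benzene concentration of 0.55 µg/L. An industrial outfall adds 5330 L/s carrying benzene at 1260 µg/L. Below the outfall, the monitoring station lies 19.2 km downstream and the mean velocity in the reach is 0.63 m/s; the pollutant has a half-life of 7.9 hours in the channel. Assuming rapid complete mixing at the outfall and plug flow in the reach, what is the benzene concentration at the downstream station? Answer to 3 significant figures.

77.7 µg/L

After mixing, C = (35900·0.5500 + 5330·1260) / 41230 = 6736000/41230 = 163.4 µg/L.
Travel time t = 19.2·1000 / 0.63 = 30480 s = 8.466 h.
Half-life 7.9 h → k = ln 2 / 7.9 = 0.08774 h⁻¹ = 2.106 d⁻¹.
Applying C = C₀e^(−kt): 163.4 × 0.4758 = 77.73 µg/L.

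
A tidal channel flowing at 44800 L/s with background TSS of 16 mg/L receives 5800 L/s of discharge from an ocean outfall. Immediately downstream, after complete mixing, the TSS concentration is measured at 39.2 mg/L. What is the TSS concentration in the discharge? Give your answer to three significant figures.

Mass balance: 44800·16.00 + 5800·Cₑ = 50600·39.20
→ Cₑ = (50600·39.20 − 44800·16.00) / 5800 = 218.4 mg/L.

218 mg/L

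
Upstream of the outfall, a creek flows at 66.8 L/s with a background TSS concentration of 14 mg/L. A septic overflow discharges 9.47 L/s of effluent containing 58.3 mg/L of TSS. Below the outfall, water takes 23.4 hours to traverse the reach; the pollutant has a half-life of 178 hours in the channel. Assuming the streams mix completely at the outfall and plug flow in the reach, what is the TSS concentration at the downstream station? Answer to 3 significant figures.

Mixed concentration C = ΣQC/ΣQ = (66.80·14.00 + 9.470·58.30) / 76.27 = 1487/76.27 = 19.50 mg/L.
Half-life 178 h → k = ln 2 / 178 = 0.003894 h⁻¹ = 0.09346 d⁻¹.
After decay, C = 19.50 × e^(−kt) = 19.50 × 0.9129 = 17.80 mg/L.

17.8 mg/L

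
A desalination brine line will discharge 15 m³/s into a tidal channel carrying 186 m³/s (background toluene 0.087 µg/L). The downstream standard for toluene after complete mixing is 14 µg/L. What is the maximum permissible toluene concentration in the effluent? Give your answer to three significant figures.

187 µg/L

At the limit, (Qr·Cr + Qe·Cₑ)/(Qr + Qe) = 14:
Cₑ = (201.0·14 − 186.0·0.08700) / 15.00 = 186.5 µg/L.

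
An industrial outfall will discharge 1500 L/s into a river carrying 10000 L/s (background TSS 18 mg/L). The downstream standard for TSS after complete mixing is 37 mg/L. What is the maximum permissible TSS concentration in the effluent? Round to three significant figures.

At the limit, (Qr·Cr + Qe·Cₑ)/(Qr + Qe) = 37:
Cₑ = (11500·37 − 10000·18.00) / 1500 = 163.7 mg/L.

164 mg/L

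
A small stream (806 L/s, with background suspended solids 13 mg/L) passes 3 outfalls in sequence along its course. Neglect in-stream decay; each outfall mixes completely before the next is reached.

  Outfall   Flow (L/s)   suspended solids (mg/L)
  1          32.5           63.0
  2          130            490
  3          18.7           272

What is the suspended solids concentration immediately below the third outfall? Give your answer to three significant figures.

Outfall 1: combined Q = 838.5 L/s; C = (806.0·13.00 + 32.50·63.00)/838.5 = 14.94 mg/L.
Outfall 2: combined Q = 968.5 L/s; C = (838.5·14.94 + 130.0·490.0)/968.5 = 78.70 mg/L.
Outfall 3: combined Q = 987.2 L/s; C = (968.5·78.70 + 18.70·272.0)/987.2 = 82.37 mg/L.

82.4 mg/L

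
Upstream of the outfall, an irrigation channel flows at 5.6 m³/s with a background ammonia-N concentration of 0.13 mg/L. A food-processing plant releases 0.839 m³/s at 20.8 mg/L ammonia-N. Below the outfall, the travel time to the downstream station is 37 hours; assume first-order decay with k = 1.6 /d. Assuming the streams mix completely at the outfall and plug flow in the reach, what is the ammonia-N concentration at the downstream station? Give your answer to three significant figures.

0.240 mg/L

Flow-weighted average: C = (5.600·0.1300 + 0.8390·20.80) / 6.439 = 18.18/6.439 = 2.823 mg/L.
Applying C = C₀e^(−kt): 2.823 × 0.08487 = 0.2396 mg/L.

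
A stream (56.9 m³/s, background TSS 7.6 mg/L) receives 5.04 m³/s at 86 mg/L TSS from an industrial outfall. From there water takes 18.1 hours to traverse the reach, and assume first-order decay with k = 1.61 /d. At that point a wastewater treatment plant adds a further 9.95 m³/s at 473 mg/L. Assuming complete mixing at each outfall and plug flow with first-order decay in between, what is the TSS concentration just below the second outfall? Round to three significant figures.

Mixed concentration C = ΣQC/ΣQ = (56.90·7.600 + 5.040·86.00) / 61.94 = 865.9/61.94 = 13.98 mg/L; combined flow 61.94 m³/s.
First-order decay: C = 13.98·exp(−k·t) = 13.98·0.2969 = 4.151 mg/L.
Second outfall: C = (61.94·4.151 + 9.950·473.0)/71.89 = 69.04 mg/L.

69.0 mg/L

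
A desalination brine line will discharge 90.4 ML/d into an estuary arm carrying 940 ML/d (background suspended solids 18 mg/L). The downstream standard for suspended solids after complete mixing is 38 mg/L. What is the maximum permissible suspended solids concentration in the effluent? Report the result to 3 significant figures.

At the limit, (Qr·Cr + Qe·Cₑ)/(Qr + Qe) = 38:
Cₑ = (1030·38 − 940.0·18.00) / 90.40 = 246.0 mg/L.

246 mg/L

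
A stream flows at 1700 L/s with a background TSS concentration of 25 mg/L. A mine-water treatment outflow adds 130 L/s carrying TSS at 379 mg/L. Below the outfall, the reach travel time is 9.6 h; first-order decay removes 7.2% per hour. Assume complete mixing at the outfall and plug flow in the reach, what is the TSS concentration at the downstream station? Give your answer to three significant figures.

Mixed concentration C = ΣQC/ΣQ = (1700·25.00 + 130.0·379.0) / 1830 = 91770/1830 = 50.15 mg/L.
7.2%/h lost → k = −ln(1 − 0.072) = 0.07472 h⁻¹.
First-order decay: C = 50.15·exp(−k·t) = 50.15·0.4880 = 24.47 mg/L.

24.5 mg/L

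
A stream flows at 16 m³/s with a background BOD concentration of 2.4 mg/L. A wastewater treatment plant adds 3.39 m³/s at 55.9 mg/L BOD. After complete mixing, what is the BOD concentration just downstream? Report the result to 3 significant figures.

Mixed concentration C = ΣQC/ΣQ = (16.00·2.400 + 3.390·55.90) / 19.39 = 227.9/19.39 = 11.75 mg/L.

11.8 mg/L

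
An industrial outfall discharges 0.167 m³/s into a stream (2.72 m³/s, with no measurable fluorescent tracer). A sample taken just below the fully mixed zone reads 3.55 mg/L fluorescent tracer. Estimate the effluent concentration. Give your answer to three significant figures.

61.4 mg/L

Mass balance: 2.720·0 + 0.1670·Cₑ = 2.887·3.550
→ Cₑ = (2.887·3.550 − 2.720·0) / 0.1670 = 61.37 mg/L.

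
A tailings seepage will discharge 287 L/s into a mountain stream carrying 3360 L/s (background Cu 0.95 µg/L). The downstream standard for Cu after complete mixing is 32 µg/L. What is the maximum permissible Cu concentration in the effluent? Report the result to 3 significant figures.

At the limit, (Qr·Cr + Qe·Cₑ)/(Qr + Qe) = 32:
Cₑ = (3647·32 − 3360·0.9500) / 287.0 = 395.5 µg/L.

396 µg/L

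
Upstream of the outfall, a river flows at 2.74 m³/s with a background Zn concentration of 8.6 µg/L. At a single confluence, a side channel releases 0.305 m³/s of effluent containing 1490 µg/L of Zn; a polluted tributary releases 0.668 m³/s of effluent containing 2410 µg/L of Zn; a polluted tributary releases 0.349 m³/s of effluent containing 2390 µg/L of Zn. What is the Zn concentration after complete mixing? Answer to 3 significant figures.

Flow-weighted average: C = (2.740·8.600 + 0.3050·1490 + 0.6680·2410 + 0.3490·2390) / 4.062 = 2922/4.062 = 719.4 µg/L.

719 µg/L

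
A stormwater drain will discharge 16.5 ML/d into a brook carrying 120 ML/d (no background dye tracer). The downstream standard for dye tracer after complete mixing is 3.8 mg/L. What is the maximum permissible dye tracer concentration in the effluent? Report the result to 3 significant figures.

At the limit, (Qr·Cr + Qe·Cₑ)/(Qr + Qe) = 3.8:
Cₑ = (136.5·3.8 − 120.0·0) / 16.50 = 31.44 mg/L.

31.4 mg/L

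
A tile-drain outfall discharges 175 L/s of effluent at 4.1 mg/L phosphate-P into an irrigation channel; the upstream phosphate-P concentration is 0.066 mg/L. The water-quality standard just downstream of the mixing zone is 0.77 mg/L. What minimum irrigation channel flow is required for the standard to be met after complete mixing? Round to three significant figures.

828 L/s

Set C_mix = 0.77: (Q·0.06600 + 175.0·4.100) / (Q + 175.0) = 0.77
→ Q = 175.0·(4.100 − 0.77)/(0.77 − 0.06600) = 827.8 L/s.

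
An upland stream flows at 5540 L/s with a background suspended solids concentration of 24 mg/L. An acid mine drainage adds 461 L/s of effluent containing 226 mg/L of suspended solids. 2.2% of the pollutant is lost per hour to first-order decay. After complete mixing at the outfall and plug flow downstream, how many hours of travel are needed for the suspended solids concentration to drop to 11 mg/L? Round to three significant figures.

After mixing, C = (5540·24.00 + 461.0·226.0) / 6001 = 237100/6001 = 39.52 mg/L.
2.2%/h lost → k = −ln(1 − 0.022) = 0.02225 h⁻¹.
39.52·exp(−k·t) = 11 → t = ln(39.52/11)/k = 207000 s = 57.49 h.

57.5 h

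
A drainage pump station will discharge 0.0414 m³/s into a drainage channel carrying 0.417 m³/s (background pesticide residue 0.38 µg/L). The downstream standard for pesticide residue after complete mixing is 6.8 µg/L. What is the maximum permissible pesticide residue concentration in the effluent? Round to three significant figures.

At the limit, (Qr·Cr + Qe·Cₑ)/(Qr + Qe) = 6.8:
Cₑ = (0.4584·6.8 − 0.4170·0.3800) / 0.04140 = 71.47 µg/L.

71.5 µg/L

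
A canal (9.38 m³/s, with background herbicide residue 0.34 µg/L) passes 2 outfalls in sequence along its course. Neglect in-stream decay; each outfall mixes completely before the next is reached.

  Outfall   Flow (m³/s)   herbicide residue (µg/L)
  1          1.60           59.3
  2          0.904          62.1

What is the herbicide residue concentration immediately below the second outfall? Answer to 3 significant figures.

13.0 µg/L

Outfall 1: combined Q = 10.98 m³/s; C = (9.380·0.3400 + 1.600·59.30)/10.98 = 8.932 µg/L.
Outfall 2: combined Q = 11.88 m³/s; C = (10.98·8.932 + 0.9040·62.10)/11.88 = 12.98 µg/L.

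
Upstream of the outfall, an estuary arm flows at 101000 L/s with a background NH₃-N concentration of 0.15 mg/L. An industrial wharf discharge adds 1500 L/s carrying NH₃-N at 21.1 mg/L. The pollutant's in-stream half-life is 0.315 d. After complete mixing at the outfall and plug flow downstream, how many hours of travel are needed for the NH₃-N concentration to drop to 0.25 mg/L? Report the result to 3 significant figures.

Conservation of mass: C = (101000·0.1500 + 1500·21.10) / 102500 = 46800/102500 = 0.4566 mg/L.
Half-life 0.315 d → k = ln 2 / 0.315 = 2.200 d⁻¹.
0.4566·exp(−k·t) = 0.25 → t = ln(0.4566/0.25)/k = 23650 s = 6.569 h.

6.57 h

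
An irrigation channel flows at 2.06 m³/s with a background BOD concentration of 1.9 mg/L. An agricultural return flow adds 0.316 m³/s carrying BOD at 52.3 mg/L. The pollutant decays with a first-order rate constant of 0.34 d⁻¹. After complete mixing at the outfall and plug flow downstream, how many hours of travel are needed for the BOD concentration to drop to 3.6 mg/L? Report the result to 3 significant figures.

Flow-weighted average: C = (2.060·1.900 + 0.3160·52.30) / 2.376 = 20.44/2.376 = 8.603 mg/L.
8.603·exp(−k·t) = 3.6 → t = ln(8.603/3.6)/k = 221400 s = 61.50 h.

61.5 h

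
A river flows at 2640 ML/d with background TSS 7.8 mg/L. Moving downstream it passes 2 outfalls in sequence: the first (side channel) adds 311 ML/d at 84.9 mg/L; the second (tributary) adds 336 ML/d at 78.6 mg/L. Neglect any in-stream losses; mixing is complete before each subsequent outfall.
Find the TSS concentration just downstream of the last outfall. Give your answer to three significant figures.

Outfall 1: combined Q = 2951 ML/d; C = (2640·7.800 + 311.0·84.90)/2951 = 15.93 mg/L.
Outfall 2: combined Q = 3287 ML/d; C = (2951·15.93 + 336.0·78.60)/3287 = 22.33 mg/L.

22.3 mg/L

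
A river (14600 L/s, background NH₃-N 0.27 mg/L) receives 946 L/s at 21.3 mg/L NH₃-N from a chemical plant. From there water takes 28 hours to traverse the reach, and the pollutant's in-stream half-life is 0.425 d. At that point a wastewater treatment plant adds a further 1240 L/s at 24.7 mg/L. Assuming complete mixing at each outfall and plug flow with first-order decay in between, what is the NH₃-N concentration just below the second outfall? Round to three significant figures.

2.04 mg/L

Flow-weighted average: C = (14600·0.2700 + 946.0·21.30) / 15550 = 24090/15550 = 1.550 mg/L; combined flow 15550 L/s.
Half-life 0.425 d → k = ln 2 / 0.425 = 1.631 d⁻¹.
Applying C = C₀e^(−kt): 1.550 × 0.1492 = 0.2311 mg/L.
Second outfall: C = (15550·0.2311 + 1240·24.70)/16790 = 2.039 mg/L.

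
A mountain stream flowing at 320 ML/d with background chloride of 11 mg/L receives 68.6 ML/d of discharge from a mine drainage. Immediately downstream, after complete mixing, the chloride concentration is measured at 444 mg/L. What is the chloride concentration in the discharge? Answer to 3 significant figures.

2460 mg/L

Mass balance: 320.0·11.00 + 68.60·Cₑ = 388.6·444.0
→ Cₑ = (388.6·444.0 − 320.0·11.00) / 68.60 = 2464 mg/L.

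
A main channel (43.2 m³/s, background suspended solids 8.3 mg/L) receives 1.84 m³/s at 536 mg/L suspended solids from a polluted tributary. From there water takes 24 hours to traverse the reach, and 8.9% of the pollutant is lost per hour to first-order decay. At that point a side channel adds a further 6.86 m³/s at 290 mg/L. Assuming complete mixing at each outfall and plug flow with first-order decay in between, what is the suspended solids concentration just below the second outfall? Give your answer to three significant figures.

Conservation of mass: C = (43.20·8.300 + 1.840·536.0) / 45.04 = 1345/45.04 = 29.86 mg/L; combined flow 45.04 m³/s.
8.9%/h lost → k = −ln(1 − 0.089) = 0.09321 h⁻¹.
Applying C = C₀e^(−kt): 29.86 × 0.1068 = 3.188 mg/L.
At the second outfall, C = (45.04·3.188 + 6.860·290.0) / (45.04 + 6.860) = 41.10 mg/L.

41.1 mg/L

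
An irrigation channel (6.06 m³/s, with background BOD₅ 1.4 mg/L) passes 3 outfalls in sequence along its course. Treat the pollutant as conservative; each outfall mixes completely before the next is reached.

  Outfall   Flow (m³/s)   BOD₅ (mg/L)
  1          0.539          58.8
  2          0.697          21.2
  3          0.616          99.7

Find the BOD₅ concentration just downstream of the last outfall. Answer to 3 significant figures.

Below outfall 1: Q → 6.599 m³/s, C = (6.060·1.400 + 0.5390·58.80)/6.599 = 6.088 mg/L.
Below outfall 2: Q → 7.296 m³/s, C = (6.599·6.088 + 0.6970·21.20)/7.296 = 7.532 mg/L.
Below outfall 3: Q → 7.912 m³/s, C = (7.296·7.532 + 0.6160·99.70)/7.912 = 14.71 mg/L.

14.7 mg/L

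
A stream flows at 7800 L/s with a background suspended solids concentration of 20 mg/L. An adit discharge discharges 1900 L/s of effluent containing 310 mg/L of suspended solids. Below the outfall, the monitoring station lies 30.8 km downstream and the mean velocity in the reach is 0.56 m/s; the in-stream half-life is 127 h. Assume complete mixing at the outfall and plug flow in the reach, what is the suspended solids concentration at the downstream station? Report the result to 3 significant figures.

Mixed concentration C = ΣQC/ΣQ = (7800·20.00 + 1900·310.0) / 9700 = 745000/9700 = 76.80 mg/L.
Travel time t = 30.8·1000 / 0.56 = 55000 s = 15.28 h.
Half-life 127 h → k = ln 2 / 127 = 0.005458 h⁻¹ = 0.1310 d⁻¹.
First-order decay: C = 76.80·exp(−k·t) = 76.80·0.9200 = 70.66 mg/L.

70.7 mg/L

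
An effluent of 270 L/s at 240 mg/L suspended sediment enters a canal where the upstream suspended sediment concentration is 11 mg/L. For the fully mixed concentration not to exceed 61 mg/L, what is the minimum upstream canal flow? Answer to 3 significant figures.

Set C_mix = 61: (Q·11.00 + 270.0·240.0) / (Q + 270.0) = 61
→ Q = 270.0·(240.0 − 61)/(61 − 11.00) = 966.6 L/s.

967 L/s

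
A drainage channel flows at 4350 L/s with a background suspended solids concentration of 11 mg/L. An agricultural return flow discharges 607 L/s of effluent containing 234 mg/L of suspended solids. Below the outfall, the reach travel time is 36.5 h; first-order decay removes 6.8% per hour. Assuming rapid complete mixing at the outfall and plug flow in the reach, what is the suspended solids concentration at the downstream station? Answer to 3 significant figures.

2.93 mg/L

Flow-weighted average: C = (4350·11.00 + 607.0·234.0) / 4957 = 189900/4957 = 38.31 mg/L.
6.8%/h lost → k = −ln(1 − 0.068) = 0.07042 h⁻¹.
First-order decay: C = 38.31·exp(−k·t) = 38.31·0.07650 = 2.931 mg/L.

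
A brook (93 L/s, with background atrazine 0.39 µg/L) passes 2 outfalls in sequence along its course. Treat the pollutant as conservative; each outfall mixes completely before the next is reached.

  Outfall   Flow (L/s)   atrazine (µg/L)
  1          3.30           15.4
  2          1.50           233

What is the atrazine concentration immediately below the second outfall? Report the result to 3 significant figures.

Below outfall 1: Q → 96.30 L/s, C = (93.00·0.3900 + 3.300·15.40)/96.30 = 0.9044 µg/L.
Below outfall 2: Q → 97.80 L/s, C = (96.30·0.9044 + 1.500·233.0)/97.80 = 4.464 µg/L.

4.46 µg/L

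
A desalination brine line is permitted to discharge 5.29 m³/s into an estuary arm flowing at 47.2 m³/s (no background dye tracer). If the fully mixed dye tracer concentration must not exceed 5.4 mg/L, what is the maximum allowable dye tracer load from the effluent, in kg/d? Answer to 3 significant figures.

24500 kg/d

Mass balance at the limit: 47.20·0 + 5.290·Cₑ = 52.49·5.4 → Cₑ = 53.58 mg/L.
Load = 5.290 m³/s × 53.58 g/m³ × 86 400 s/d = 24490 kg/d.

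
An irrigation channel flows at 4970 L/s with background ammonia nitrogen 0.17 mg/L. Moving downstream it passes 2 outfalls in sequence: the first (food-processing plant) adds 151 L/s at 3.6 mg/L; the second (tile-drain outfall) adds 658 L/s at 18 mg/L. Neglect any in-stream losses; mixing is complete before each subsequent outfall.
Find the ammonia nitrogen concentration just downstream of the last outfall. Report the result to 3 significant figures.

Outfall 1: combined Q = 5121 L/s; C = (4970·0.1700 + 151.0·3.600)/5121 = 0.2711 mg/L.
Outfall 2: combined Q = 5779 L/s; C = (5121·0.2711 + 658.0·18.00)/5779 = 2.290 mg/L.

2.29 mg/L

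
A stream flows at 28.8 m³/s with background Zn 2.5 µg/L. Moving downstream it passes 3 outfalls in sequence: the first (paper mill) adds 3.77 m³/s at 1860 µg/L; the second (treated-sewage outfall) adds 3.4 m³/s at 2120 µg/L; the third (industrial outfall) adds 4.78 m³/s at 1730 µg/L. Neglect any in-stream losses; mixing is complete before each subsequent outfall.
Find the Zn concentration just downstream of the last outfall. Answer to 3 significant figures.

554 µg/L

Below outfall 1: Q → 32.57 m³/s, C = (28.80·2.500 + 3.770·1860)/32.57 = 217.5 µg/L.
Below outfall 2: Q → 35.97 m³/s, C = (32.57·217.5 + 3.400·2120)/35.97 = 397.3 µg/L.
Below outfall 3: Q → 40.75 m³/s, C = (35.97·397.3 + 4.780·1730)/40.75 = 553.7 µg/L.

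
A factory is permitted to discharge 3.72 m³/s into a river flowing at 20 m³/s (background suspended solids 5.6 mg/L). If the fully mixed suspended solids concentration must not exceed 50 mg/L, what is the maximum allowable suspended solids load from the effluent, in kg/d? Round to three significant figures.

92800 kg/d

Mass balance at the limit: 20.00·5.600 + 3.720·Cₑ = 23.72·50 → Cₑ = 288.7 mg/L.
Load = 3.720 m³/s × 288.7 g/m³ × 86 400 s/d = 92790 kg/d.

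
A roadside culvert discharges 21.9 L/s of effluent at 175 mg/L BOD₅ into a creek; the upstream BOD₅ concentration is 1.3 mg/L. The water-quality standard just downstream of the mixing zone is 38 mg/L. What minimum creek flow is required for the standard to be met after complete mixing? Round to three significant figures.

Set C_mix = 38: (Q·1.300 + 21.90·175.0) / (Q + 21.90) = 38
→ Q = 21.90·(175.0 − 38)/(38 − 1.300) = 81.75 L/s.

81.8 L/s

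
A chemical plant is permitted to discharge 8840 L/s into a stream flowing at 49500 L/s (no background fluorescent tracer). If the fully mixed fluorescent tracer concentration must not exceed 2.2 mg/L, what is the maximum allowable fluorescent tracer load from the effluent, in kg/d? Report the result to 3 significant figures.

Mass balance at the limit: 49500·0 + 8840·Cₑ = 58340·2.2 → Cₑ = 14.52 mg/L.
8840 L/s = 8.840 m³/s. Load = 8.840 m³/s × 14.52 g/m³ × 86 400 s/d = 11090 kg/d.

11100 kg/d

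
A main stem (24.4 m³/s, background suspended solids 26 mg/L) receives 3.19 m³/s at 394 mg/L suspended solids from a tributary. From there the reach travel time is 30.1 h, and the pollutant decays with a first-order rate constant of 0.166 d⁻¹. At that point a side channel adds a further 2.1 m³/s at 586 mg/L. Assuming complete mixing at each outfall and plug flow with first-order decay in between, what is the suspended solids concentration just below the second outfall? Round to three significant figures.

93.2 mg/L

Flow-weighted average: C = (24.40·26.00 + 3.190·394.0) / 27.59 = 1891/27.59 = 68.55 mg/L; combined flow 27.59 m³/s.
After decay, C = 68.55 × e^(−kt) = 68.55 × 0.8121 = 55.67 mg/L.
Second outfall: C = (27.59·55.67 + 2.100·586.0)/29.69 = 93.18 mg/L.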